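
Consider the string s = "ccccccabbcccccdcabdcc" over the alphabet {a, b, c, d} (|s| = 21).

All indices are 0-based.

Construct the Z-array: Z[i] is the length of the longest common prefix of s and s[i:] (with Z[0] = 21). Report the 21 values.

Z[0]=21
i=1: fresh scan; Z[1]=5 extend→box=[1,6)
i=2: min(r-i=4, Z[1]=5)=4; Z[2]=4
i=3: min(r-i=3, Z[2]=4)=3; Z[3]=3
i=4: min(r-i=2, Z[3]=3)=2; Z[4]=2
i=5: min(r-i=1, Z[4]=2)=1; Z[5]=1
i=6: fresh scan; Z[6]=0
i=7: fresh scan; Z[7]=0
i=8: fresh scan; Z[8]=0
i=9: fresh scan; Z[9]=5 extend→box=[9,14)
i=10: min(r-i=4, Z[1]=5)=4; Z[10]=4
i=11: min(r-i=3, Z[2]=4)=3; Z[11]=3
i=12: min(r-i=2, Z[3]=3)=2; Z[12]=2
i=13: min(r-i=1, Z[4]=2)=1; Z[13]=1
i=14: fresh scan; Z[14]=0
i=15: fresh scan; Z[15]=1 extend→box=[15,16)
i=16: fresh scan; Z[16]=0
i=17: fresh scan; Z[17]=0
i=18: fresh scan; Z[18]=0
i=19: fresh scan; Z[19]=2 extend→box=[19,21)
i=20: min(r-i=1, Z[1]=5)=1; Z[20]=1

[21, 5, 4, 3, 2, 1, 0, 0, 0, 5, 4, 3, 2, 1, 0, 1, 0, 0, 0, 2, 1]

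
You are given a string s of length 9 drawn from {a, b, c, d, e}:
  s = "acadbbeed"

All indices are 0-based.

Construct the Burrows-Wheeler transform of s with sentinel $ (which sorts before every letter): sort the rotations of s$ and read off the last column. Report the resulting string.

rank  rotation    last
    0  $acadbbeed  d
    1  acadbbeed$  $
    2  adbbeed$ac  c
    3  bbeed$acad  d
    4  beed$acadb  b
    5  cadbbeed$a  a
    6  d$acadbbee  e
    7  dbbeed$aca  a
    8  ed$acadbbe  e
    9  eed$acadbb  b

d$cdbaeaeb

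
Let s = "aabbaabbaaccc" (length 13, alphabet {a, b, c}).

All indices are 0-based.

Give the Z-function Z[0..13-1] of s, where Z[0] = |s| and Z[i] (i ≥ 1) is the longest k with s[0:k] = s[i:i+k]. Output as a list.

[13, 1, 0, 0, 6, 1, 0, 0, 2, 1, 0, 0, 0]

Z[0]=13
i=1: fresh scan; Z[1]=1 scan→box=[1,2)
i=2: fresh scan; Z[2]=0
i=3: fresh scan; Z[3]=0
i=4: fresh scan; Z[4]=6 scan→box=[4,10)
i=5: min(r-i=5, Z[1]=1)=1; Z[5]=1
i=6: min(r-i=4, Z[2]=0)=0; Z[6]=0
i=7: min(r-i=3, Z[3]=0)=0; Z[7]=0
i=8: min(r-i=2, Z[4]=6)=2; Z[8]=2
i=9: min(r-i=1, Z[5]=1)=1; Z[9]=1
i=10: fresh scan; Z[10]=0
i=11: fresh scan; Z[11]=0
i=12: fresh scan; Z[12]=0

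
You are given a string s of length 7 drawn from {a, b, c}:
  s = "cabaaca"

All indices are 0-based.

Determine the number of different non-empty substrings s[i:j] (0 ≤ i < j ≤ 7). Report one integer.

23

rank→(start, suffix):
  0 → (6, 'a')
  1 → (3, 'aaca')
  2 → (1, 'abaaca')
  3 → (4, 'aca')
  4 → (2, 'baaca')
  5 → (5, 'ca')
  6 → (0, 'cabaaca')

SA = [6, 3, 1, 4, 2, 5, 0]
i: (SA[i-1],SA[i]) lcp shared
  1: (6,3) 1 'a'
  2: (3,1) 1 'a'
  3: (1,4) 1 'a'
  4: (4,2) 0 ''
  5: (2,5) 0 ''
  6: (5,0) 2 'ca'

n(n+1)/2 = 7·8/2 = 28
Σ LCP = 0 + 1 + 1 + 1 + 0 + 0 + 2 = 5
distinct = 28 − 5 = 23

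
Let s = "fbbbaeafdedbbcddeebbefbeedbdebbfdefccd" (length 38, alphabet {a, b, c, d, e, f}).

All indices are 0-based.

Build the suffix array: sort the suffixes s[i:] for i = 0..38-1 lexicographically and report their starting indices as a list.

rank | idx | suffix
   0 |   4 | aeafdedbbcddeebbefbeedbdebbfdefccd
   1 |   6 | afdedbbcddeebbefbeedbdebbfdefccd
   2 |   3 | baeafdedbbcddeebbefbeedbdebbfdefccd
   3 |   2 | bbaeafdedbbcddeebbefbeedbdebbfdefccd
   4 |   1 | bbbaeafdedbbcddeebbefbeedbdebbfdefccd
   5 |  11 | bbcddeebbefbeedbdebbfdefccd
   6 |  18 | bbefbeedbdebbfdefccd
   7 |  29 | bbfdefccd
   8 |  12 | bcddeebbefbeedbdebbfdefccd
   9 |  26 | bdebbfdefccd
  10 |  22 | beedbdebbfdefccd
  11 |  19 | befbeedbdebbfdefccd
  12 |  30 | bfdefccd
  13 |  35 | ccd
  14 |  36 | cd
  15 |  13 | cddeebbefbeedbdebbfdefccd
  16 |  37 | d
  17 |  10 | dbbcddeebbefbeedbdebbfdefccd
  18 |  25 | dbdebbfdefccd
  19 |  14 | ddeebbefbeedbdebbfdefccd
  20 |  27 | debbfdefccd
  21 |   8 | dedbbcddeebbefbeedbdebbfdefccd
  22 |  15 | deebbefbeedbdebbfdefccd
  23 |  32 | defccd
  24 |   5 | eafdedbbcddeebbefbeedbdebbfdefccd
  25 |  17 | ebbefbeedbdebbfdefccd
  26 |  28 | ebbfdefccd
  27 |   9 | edbbcddeebbefbeedbdebbfdefccd
  28 |  24 | edbdebbfdefccd
  29 |  16 | eebbefbeedbdebbfdefccd
  30 |  23 | eedbdebbfdefccd
  31 |  20 | efbeedbdebbfdefccd
  32 |  33 | efccd
  33 |   0 | fbbbaeafdedbbcddeebbefbeedbdebbfdefccd
  34 |  21 | fbeedbdebbfdefccd
  35 |  34 | fccd
  36 |   7 | fdedbbcddeebbefbeedbdebbfdefccd
  37 |  31 | fdefccd

[4, 6, 3, 2, 1, 11, 18, 29, 12, 26, 22, 19, 30, 35, 36, 13, 37, 10, 25, 14, 27, 8, 15, 32, 5, 17, 28, 9, 24, 16, 23, 20, 33, 0, 21, 34, 7, 31]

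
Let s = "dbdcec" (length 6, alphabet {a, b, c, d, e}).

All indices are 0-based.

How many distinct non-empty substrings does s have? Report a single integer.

rank | idx | suffix
   0 |   1 | bdcec
   1 |   5 | c
   2 |   3 | cec
   3 |   0 | dbdcec
   4 |   2 | dcec
   5 |   4 | ec

SA = [1, 5, 3, 0, 2, 4]
rank  pair      lcp
   1  s[1:],s[5:]  0  ''
   2  s[5:],s[3:]  1  'c'
   3  s[3:],s[0:]  0  ''
   4  s[0:],s[2:]  1  'd'
   5  s[2:],s[4:]  0  ''

n(n+1)/2 = 6·7/2 = 21
Σ LCP = 0 + 0 + 1 + 0 + 1 + 0 = 2
distinct = 21 − 2 = 19

19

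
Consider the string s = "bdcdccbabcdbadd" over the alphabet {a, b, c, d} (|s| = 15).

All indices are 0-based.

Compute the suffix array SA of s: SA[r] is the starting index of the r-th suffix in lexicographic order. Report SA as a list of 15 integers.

sorted suffixes:
  #0 SA[0]=7  'abcdbadd'
  #1 SA[1]=12  'add'
  #2 SA[2]=6  'babcdbadd'
  #3 SA[3]=11  'badd'
  #4 SA[4]=8  'bcdbadd'
  #5 SA[5]=0  'bdcdccbabcdbadd'
  #6 SA[6]=5  'cbabcdbadd'
  #7 SA[7]=4  'ccbabcdbadd'
  #8 SA[8]=9  'cdbadd'
  #9 SA[9]=2  'cdccbabcdbadd'
  #10 SA[10]=14  'd'
  #11 SA[11]=10  'dbadd'
  #12 SA[12]=3  'dccbabcdbadd'
  #13 SA[13]=1  'dcdccbabcdbadd'
  #14 SA[14]=13  'dd'

[7, 12, 6, 11, 8, 0, 5, 4, 9, 2, 14, 10, 3, 1, 13]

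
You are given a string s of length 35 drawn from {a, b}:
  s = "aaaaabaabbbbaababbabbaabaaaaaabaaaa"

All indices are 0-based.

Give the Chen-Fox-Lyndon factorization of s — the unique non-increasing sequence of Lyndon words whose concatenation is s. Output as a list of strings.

emit factor 1: 'aaaaabaabbbbaababbabbaab' (i=0, period=24)
emit factor 2: 'aaaaaab' (i=24, period=7)
emit factor 3: 'a' (i=31, period=1)
emit factor 4: 'a' (i=32, period=1)
emit factor 5: 'a' (i=33, period=1)
emit factor 6: 'a' (i=34, period=1)

["aaaaabaabbbbaababbabbaab", "aaaaaab", "a", "a", "a", "a"]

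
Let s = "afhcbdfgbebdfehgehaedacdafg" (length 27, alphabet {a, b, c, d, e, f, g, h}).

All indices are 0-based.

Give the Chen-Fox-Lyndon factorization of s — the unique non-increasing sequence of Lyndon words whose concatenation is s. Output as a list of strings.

["afhcbdfgbebdfehgeh", "aed", "acdafg"]

emit factor 1: 'afhcbdfgbebdfehgeh' (i=0, period=18)
emit factor 2: 'aed' (i=18, period=3)
emit factor 3: 'acdafg' (i=21, period=6)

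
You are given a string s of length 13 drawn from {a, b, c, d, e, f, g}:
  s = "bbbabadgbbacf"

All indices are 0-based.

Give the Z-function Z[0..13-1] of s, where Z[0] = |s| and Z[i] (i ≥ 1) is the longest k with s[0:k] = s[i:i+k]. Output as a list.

[13, 2, 1, 0, 1, 0, 0, 0, 2, 1, 0, 0, 0]

Z[0]=13
i=1: outside box; Z[1]=2 extend→box=[1,3)
i=2: min(r-i=1, Z[1]=2)=1; Z[2]=1
i=3: outside box; Z[3]=0
i=4: outside box; Z[4]=1 extend→box=[4,5)
i=5: outside box; Z[5]=0
i=6: outside box; Z[6]=0
i=7: outside box; Z[7]=0
i=8: outside box; Z[8]=2 extend→box=[8,10)
i=9: min(r-i=1, Z[1]=2)=1; Z[9]=1
i=10: outside box; Z[10]=0
i=11: outside box; Z[11]=0
i=12: outside box; Z[12]=0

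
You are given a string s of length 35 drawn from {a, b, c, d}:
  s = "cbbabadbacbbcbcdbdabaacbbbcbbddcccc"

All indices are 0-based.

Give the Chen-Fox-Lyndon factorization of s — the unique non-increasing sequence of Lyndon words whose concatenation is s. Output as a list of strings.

emit factor 1: 'c' (i=0, period=1)
emit factor 2: 'b' (i=1, period=1)
emit factor 3: 'b' (i=2, period=1)
emit factor 4: 'abadbacbbcbcdbd' (i=3, period=15)
emit factor 5: 'ab' (i=18, period=2)
emit factor 6: 'aacbbbcbbddcccc' (i=20, period=15)

["c", "b", "b", "abadbacbbcbcdbd", "ab", "aacbbbcbbddcccc"]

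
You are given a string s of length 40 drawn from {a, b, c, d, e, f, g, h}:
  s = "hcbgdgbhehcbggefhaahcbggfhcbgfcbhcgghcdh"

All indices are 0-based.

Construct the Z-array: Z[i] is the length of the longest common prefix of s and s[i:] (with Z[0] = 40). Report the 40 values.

[40, 0, 0, 0, 0, 0, 0, 1, 0, 4, 0, 0, 0, 0, 0, 0, 1, 0, 0, 4, 0, 0, 0, 0, 0, 4, 0, 0, 0, 0, 0, 0, 2, 0, 0, 0, 2, 0, 0, 1]

Z[0]=40
i=1: i≥r, start 0; Z[1]=0
i=2: i≥r, start 0; Z[2]=0
i=3: i≥r, start 0; Z[3]=0
i=4: i≥r, start 0; Z[4]=0
i=5: i≥r, start 0; Z[5]=0
i=6: i≥r, start 0; Z[6]=0
i=7: i≥r, start 0; Z[7]=1 extend→box=[7,8)
i=8: i≥r, start 0; Z[8]=0
i=9: i≥r, start 0; Z[9]=4 extend→box=[9,13)
i=10: min(r-i=3, Z[1]=0)=0; Z[10]=0
i=11: min(r-i=2, Z[2]=0)=0; Z[11]=0
i=12: min(r-i=1, Z[3]=0)=0; Z[12]=0
i=13: i≥r, start 0; Z[13]=0
i=14: i≥r, start 0; Z[14]=0
i=15: i≥r, start 0; Z[15]=0
i=16: i≥r, start 0; Z[16]=1 extend→box=[16,17)
i=17: i≥r, start 0; Z[17]=0
i=18: i≥r, start 0; Z[18]=0
i=19: i≥r, start 0; Z[19]=4 extend→box=[19,23)
i=20: min(r-i=3, Z[1]=0)=0; Z[20]=0
i=21: min(r-i=2, Z[2]=0)=0; Z[21]=0
i=22: min(r-i=1, Z[3]=0)=0; Z[22]=0
i=23: i≥r, start 0; Z[23]=0
i=24: i≥r, start 0; Z[24]=0
i=25: i≥r, start 0; Z[25]=4 extend→box=[25,29)
i=26: min(r-i=3, Z[1]=0)=0; Z[26]=0
i=27: min(r-i=2, Z[2]=0)=0; Z[27]=0
i=28: min(r-i=1, Z[3]=0)=0; Z[28]=0
i=29: i≥r, start 0; Z[29]=0
i=30: i≥r, start 0; Z[30]=0
i=31: i≥r, start 0; Z[31]=0
i=32: i≥r, start 0; Z[32]=2 extend→box=[32,34)
i=33: min(r-i=1, Z[1]=0)=0; Z[33]=0
i=34: i≥r, start 0; Z[34]=0
i=35: i≥r, start 0; Z[35]=0
i=36: i≥r, start 0; Z[36]=2 extend→box=[36,38)
i=37: min(r-i=1, Z[1]=0)=0; Z[37]=0
i=38: i≥r, start 0; Z[38]=0
i=39: i≥r, start 0; Z[39]=1 extend→box=[39,40)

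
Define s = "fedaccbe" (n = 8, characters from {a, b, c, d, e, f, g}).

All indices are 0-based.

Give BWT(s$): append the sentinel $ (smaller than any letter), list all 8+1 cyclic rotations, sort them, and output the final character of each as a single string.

rank  rotation   last
    0  $fedaccbe  e
    1  accbe$fed  d
    2  be$fedacc  c
    3  cbe$fedac  c
    4  ccbe$feda  a
    5  daccbe$fe  e
    6  e$fedaccb  b
    7  edaccbe$f  f
    8  fedaccbe$  $

edccaebf$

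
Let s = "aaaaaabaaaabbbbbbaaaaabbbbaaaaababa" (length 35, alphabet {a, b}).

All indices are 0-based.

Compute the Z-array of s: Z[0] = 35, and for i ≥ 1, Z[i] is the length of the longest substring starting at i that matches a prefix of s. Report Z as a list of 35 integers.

[35, 5, 4, 3, 2, 1, 0, 4, 3, 2, 1, 0, 0, 0, 0, 0, 0, 5, 4, 3, 2, 1, 0, 0, 0, 0, 5, 4, 3, 2, 1, 0, 1, 0, 1]

Z[0]=35
i=1: i≥r, start 0; Z[1]=5 extend→box=[1,6)
i=2: min(r-i=4, Z[1]=5)=4; Z[2]=4
i=3: min(r-i=3, Z[2]=4)=3; Z[3]=3
i=4: min(r-i=2, Z[3]=3)=2; Z[4]=2
i=5: min(r-i=1, Z[4]=2)=1; Z[5]=1
i=6: i≥r, start 0; Z[6]=0
i=7: i≥r, start 0; Z[7]=4 extend→box=[7,11)
i=8: min(r-i=3, Z[1]=5)=3; Z[8]=3
i=9: min(r-i=2, Z[2]=4)=2; Z[9]=2
i=10: min(r-i=1, Z[3]=3)=1; Z[10]=1
i=11: i≥r, start 0; Z[11]=0
i=12: i≥r, start 0; Z[12]=0
i=13: i≥r, start 0; Z[13]=0
i=14: i≥r, start 0; Z[14]=0
i=15: i≥r, start 0; Z[15]=0
i=16: i≥r, start 0; Z[16]=0
i=17: i≥r, start 0; Z[17]=5 extend→box=[17,22)
i=18: min(r-i=4, Z[1]=5)=4; Z[18]=4
i=19: min(r-i=3, Z[2]=4)=3; Z[19]=3
i=20: min(r-i=2, Z[3]=3)=2; Z[20]=2
i=21: min(r-i=1, Z[4]=2)=1; Z[21]=1
i=22: i≥r, start 0; Z[22]=0
i=23: i≥r, start 0; Z[23]=0
i=24: i≥r, start 0; Z[24]=0
i=25: i≥r, start 0; Z[25]=0
i=26: i≥r, start 0; Z[26]=5 extend→box=[26,31)
i=27: min(r-i=4, Z[1]=5)=4; Z[27]=4
i=28: min(r-i=3, Z[2]=4)=3; Z[28]=3
i=29: min(r-i=2, Z[3]=3)=2; Z[29]=2
i=30: min(r-i=1, Z[4]=2)=1; Z[30]=1
i=31: i≥r, start 0; Z[31]=0
i=32: i≥r, start 0; Z[32]=1 extend→box=[32,33)
i=33: i≥r, start 0; Z[33]=0
i=34: i≥r, start 0; Z[34]=1 extend→box=[34,35)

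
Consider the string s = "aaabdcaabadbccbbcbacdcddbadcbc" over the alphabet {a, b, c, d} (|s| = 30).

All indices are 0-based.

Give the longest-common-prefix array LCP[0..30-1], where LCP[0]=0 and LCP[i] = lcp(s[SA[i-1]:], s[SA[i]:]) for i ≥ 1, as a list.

[0, 2, 3, 1, 2, 1, 1, 2, 0, 2, 3, 1, 1, 2, 2, 1, 0, 1, 1, 2, 2, 1, 1, 2, 0, 2, 1, 2, 2, 1]

sorted suffixes:
  #0 SA[0]=0  'aaabdcaabadbccbbcbacdcddbadcbc'
  #1 SA[1]=6  'aabadbccbbcbacdcddbadcbc'
  #2 SA[2]=1  'aabdcaabadbccbbcbacdcddbadcbc'
  #3 SA[3]=7  'abadbccbbcbacdcddbadcbc'
  #4 SA[4]=2  'abdcaabadbccbbcbacdcddbadcbc'
  #5 SA[5]=18  'acdcddbadcbc'
  #6 SA[6]=9  'adbccbbcbacdcddbadcbc'
  #7 SA[7]=25  'adcbc'
  #8 SA[8]=17  'bacdcddbadcbc'
  #9 SA[9]=8  'badbccbbcbacdcddbadcbc'
  #10 SA[10]=24  'badcbc'
  #11 SA[11]=14  'bbcbacdcddbadcbc'
  #12 SA[12]=28  'bc'
  #13 SA[13]=15  'bcbacdcddbadcbc'
  #14 SA[14]=11  'bccbbcbacdcddbadcbc'
  #15 SA[15]=3  'bdcaabadbccbbcbacdcddbadcbc'
  #16 SA[16]=29  'c'
  #17 SA[17]=5  'caabadbccbbcbacdcddbadcbc'
  #18 SA[18]=16  'cbacdcddbadcbc'
  #19 SA[19]=13  'cbbcbacdcddbadcbc'
  #20 SA[20]=27  'cbc'
  #21 SA[21]=12  'ccbbcbacdcddbadcbc'
  #22 SA[22]=19  'cdcddbadcbc'
  #23 SA[23]=21  'cddbadcbc'
  #24 SA[24]=23  'dbadcbc'
  #25 SA[25]=10  'dbccbbcbacdcddbadcbc'
  #26 SA[26]=4  'dcaabadbccbbcbacdcddbadcbc'
  #27 SA[27]=26  'dcbc'
  #28 SA[28]=20  'dcddbadcbc'
  #29 SA[29]=22  'ddbadcbc'

SA = [0, 6, 1, 7, 2, 18, 9, 25, 17, 8, 24, 14, 28, 15, 11, 3, 29, 5, 16, 13, 27, 12, 19, 21, 23, 10, 4, 26, 20, 22]
[i] adj suffixes → lcp
  [1] 0/6 → 2 ('aa')
  [2] 6/1 → 3 ('aab')
  [3] 1/7 → 1 ('a')
  [4] 7/2 → 2 ('ab')
  [5] 2/18 → 1 ('a')
  [6] 18/9 → 1 ('a')
  [7] 9/25 → 2 ('ad')
  [8] 25/17 → 0 ('')
  [9] 17/8 → 2 ('ba')
  [10] 8/24 → 3 ('bad')
  [11] 24/14 → 1 ('b')
  [12] 14/28 → 1 ('b')
  [13] 28/15 → 2 ('bc')
  [14] 15/11 → 2 ('bc')
  [15] 11/3 → 1 ('b')
  [16] 3/29 → 0 ('')
  [17] 29/5 → 1 ('c')
  [18] 5/16 → 1 ('c')
  [19] 16/13 → 2 ('cb')
  [20] 13/27 → 2 ('cb')
  [21] 27/12 → 1 ('c')
  [22] 12/19 → 1 ('c')
  [23] 19/21 → 2 ('cd')
  [24] 21/23 → 0 ('')
  [25] 23/10 → 2 ('db')
  [26] 10/4 → 1 ('d')
  [27] 4/26 → 2 ('dc')
  [28] 26/20 → 2 ('dc')
  [29] 20/22 → 1 ('d')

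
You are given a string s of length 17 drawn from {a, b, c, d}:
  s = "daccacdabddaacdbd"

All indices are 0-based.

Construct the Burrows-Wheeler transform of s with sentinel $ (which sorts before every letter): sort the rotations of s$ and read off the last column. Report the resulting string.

rank  rotation            last
    0  $daccacdabddaacdbd  d
    1  aacdbd$daccacdabdd  d
    2  abddaacdbd$daccacd  d
    3  accacdabddaacdbd$d  d
    4  acdabddaacdbd$dacc  c
    5  acdbd$daccacdabdda  a
    6  bd$daccacdabddaacd  d
    7  bddaacdbd$daccacda  a
    8  cacdabddaacdbd$dac  c
    9  ccacdabddaacdbd$da  a
   10  cdabddaacdbd$dacca  a
   11  cdbd$daccacdabddaa  a
   12  d$daccacdabddaacdb  b
   13  daacdbd$daccacdabd  d
   14  dabddaacdbd$daccac  c
   15  daccacdabddaacdbd$  $
   16  dbd$daccacdabddaac  c
   17  ddaacdbd$daccacdab  b

ddddcadacaaabdc$cb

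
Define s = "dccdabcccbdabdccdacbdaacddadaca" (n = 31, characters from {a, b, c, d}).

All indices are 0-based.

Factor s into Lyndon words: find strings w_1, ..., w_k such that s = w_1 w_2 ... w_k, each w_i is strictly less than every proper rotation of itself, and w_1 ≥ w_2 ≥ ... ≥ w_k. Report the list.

["d", "ccd", "abcccbdabdccdacbd", "aacddadac", "a"]

emit factor 1: 'd' (i=0, period=1)
emit factor 2: 'ccd' (i=1, period=3)
emit factor 3: 'abcccbdabdccdacbd' (i=4, period=17)
emit factor 4: 'aacddadac' (i=21, period=9)
emit factor 5: 'a' (i=30, period=1)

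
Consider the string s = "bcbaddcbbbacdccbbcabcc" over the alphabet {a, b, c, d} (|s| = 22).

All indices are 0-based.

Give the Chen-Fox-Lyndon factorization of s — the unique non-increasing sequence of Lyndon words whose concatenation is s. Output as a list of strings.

["bc", "b", "addcbbb", "acdccbbc", "abcc"]

emit factor 1: 'bc' (i=0, period=2)
emit factor 2: 'b' (i=2, period=1)
emit factor 3: 'addcbbb' (i=3, period=7)
emit factor 4: 'acdccbbc' (i=10, period=8)
emit factor 5: 'abcc' (i=18, period=4)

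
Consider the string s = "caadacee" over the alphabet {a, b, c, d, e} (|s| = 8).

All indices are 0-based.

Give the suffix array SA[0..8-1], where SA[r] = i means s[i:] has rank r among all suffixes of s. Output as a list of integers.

rank→(start, suffix):
  0 → (1, 'aadacee')
  1 → (4, 'acee')
  2 → (2, 'adacee')
  3 → (0, 'caadacee')
  4 → (5, 'cee')
  5 → (3, 'dacee')
  6 → (7, 'e')
  7 → (6, 'ee')

[1, 4, 2, 0, 5, 3, 7, 6]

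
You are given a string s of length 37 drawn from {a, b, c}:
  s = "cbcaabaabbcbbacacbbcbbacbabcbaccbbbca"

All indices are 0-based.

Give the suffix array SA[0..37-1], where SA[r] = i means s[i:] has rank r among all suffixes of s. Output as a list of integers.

rank→(start, suffix):
  0 → (36, 'a')
  1 → (3, 'aabaabbcbbacacbbcbbacbabcbaccbbbca')
  2 → (6, 'aabbcbbacacbbcbbacbabcbaccbbbca')
  3 → (4, 'abaabbcbbacacbbcbbacbabcbaccbbbca')
  4 → (7, 'abbcbbacacbbcbbacbabcbaccbbbca')
  5 → (25, 'abcbaccbbbca')
  6 → (13, 'acacbbcbbacbabcbaccbbbca')
  7 → (22, 'acbabcbaccbbbca')
  8 → (15, 'acbbcbbacbabcbaccbbbca')
  9 → (29, 'accbbbca')
  10 → (5, 'baabbcbbacacbbcbbacbabcbaccbbbca')
  11 → (24, 'babcbaccbbbca')
  12 → (12, 'bacacbbcbbacbabcbaccbbbca')
  13 → (21, 'bacbabcbaccbbbca')
  14 → (28, 'baccbbbca')
  15 → (11, 'bbacacbbcbbacbabcbaccbbbca')
  16 → (20, 'bbacbabcbaccbbbca')
  17 → (32, 'bbbca')
  18 → (33, 'bbca')
  19 → (8, 'bbcbbacacbbcbbacbabcbaccbbbca')
  20 → (17, 'bbcbbacbabcbaccbbbca')
  21 → (34, 'bca')
  22 → (1, 'bcaabaabbcbbacacbbcbbacbabcbaccbbbca')
  23 → (26, 'bcbaccbbbca')
  24 → (9, 'bcbbacacbbcbbacbabcbaccbbbca')
  25 → (18, 'bcbbacbabcbaccbbbca')
  26 → (35, 'ca')
  27 → (2, 'caabaabbcbbacacbbcbbacbabcbaccbbbca')
  28 → (14, 'cacbbcbbacbabcbaccbbbca')
  29 → (23, 'cbabcbaccbbbca')
  30 → (27, 'cbaccbbbca')
  31 → (10, 'cbbacacbbcbbacbabcbaccbbbca')
  32 → (19, 'cbbacbabcbaccbbbca')
  33 → (31, 'cbbbca')
  34 → (16, 'cbbcbbacbabcbaccbbbca')
  35 → (0, 'cbcaabaabbcbbacacbbcbbacbabcbaccbbbca')
  36 → (30, 'ccbbbca')

[36, 3, 6, 4, 7, 25, 13, 22, 15, 29, 5, 24, 12, 21, 28, 11, 20, 32, 33, 8, 17, 34, 1, 26, 9, 18, 35, 2, 14, 23, 27, 10, 19, 31, 16, 0, 30]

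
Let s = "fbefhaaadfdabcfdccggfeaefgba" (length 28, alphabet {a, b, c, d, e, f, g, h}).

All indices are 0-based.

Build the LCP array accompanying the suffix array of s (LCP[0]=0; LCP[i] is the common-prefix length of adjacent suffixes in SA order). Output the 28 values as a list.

[0, 1, 2, 1, 1, 1, 0, 1, 1, 0, 1, 1, 0, 1, 1, 0, 1, 2, 0, 1, 2, 1, 1, 1, 0, 1, 1, 0]

rank | idx | suffix
   0 |  27 | a
   1 |   5 | aaadfdabcfdccggfeaefgba
   2 |   6 | aadfdabcfdccggfeaefgba
   3 |  11 | abcfdccggfeaefgba
   4 |   7 | adfdabcfdccggfeaefgba
   5 |  22 | aefgba
   6 |  26 | ba
   7 |  12 | bcfdccggfeaefgba
   8 |   1 | befhaaadfdabcfdccggfeaefgba
   9 |  16 | ccggfeaefgba
  10 |  13 | cfdccggfeaefgba
  11 |  17 | cggfeaefgba
  12 |  10 | dabcfdccggfeaefgba
  13 |  15 | dccggfeaefgba
  14 |   8 | dfdabcfdccggfeaefgba
  15 |  21 | eaefgba
  16 |  23 | efgba
  17 |   2 | efhaaadfdabcfdccggfeaefgba
  18 |   0 | fbefhaaadfdabcfdccggfeaefgba
  19 |   9 | fdabcfdccggfeaefgba
  20 |  14 | fdccggfeaefgba
  21 |  20 | feaefgba
  22 |  24 | fgba
  23 |   3 | fhaaadfdabcfdccggfeaefgba
  24 |  25 | gba
  25 |  19 | gfeaefgba
  26 |  18 | ggfeaefgba
  27 |   4 | haaadfdabcfdccggfeaefgba

SA = [27, 5, 6, 11, 7, 22, 26, 12, 1, 16, 13, 17, 10, 15, 8, 21, 23, 2, 0, 9, 14, 20, 24, 3, 25, 19, 18, 4]
i: (SA[i-1],SA[i]) lcp shared
  1: (27,5) 1 'a'
  2: (5,6) 2 'aa'
  3: (6,11) 1 'a'
  4: (11,7) 1 'a'
  5: (7,22) 1 'a'
  6: (22,26) 0 ''
  7: (26,12) 1 'b'
  8: (12,1) 1 'b'
  9: (1,16) 0 ''
  10: (16,13) 1 'c'
  11: (13,17) 1 'c'
  12: (17,10) 0 ''
  13: (10,15) 1 'd'
  14: (15,8) 1 'd'
  15: (8,21) 0 ''
  16: (21,23) 1 'e'
  17: (23,2) 2 'ef'
  18: (2,0) 0 ''
  19: (0,9) 1 'f'
  20: (9,14) 2 'fd'
  21: (14,20) 1 'f'
  22: (20,24) 1 'f'
  23: (24,3) 1 'f'
  24: (3,25) 0 ''
  25: (25,19) 1 'g'
  26: (19,18) 1 'g'
  27: (18,4) 0 ''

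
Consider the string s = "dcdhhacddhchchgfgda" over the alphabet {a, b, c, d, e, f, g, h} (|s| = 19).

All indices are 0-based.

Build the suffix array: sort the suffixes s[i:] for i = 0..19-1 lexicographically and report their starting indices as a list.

rank→(start, suffix):
  0 → (18, 'a')
  1 → (5, 'acddhchchgfgda')
  2 → (6, 'cddhchchgfgda')
  3 → (1, 'cdhhacddhchchgfgda')
  4 → (10, 'chchgfgda')
  5 → (12, 'chgfgda')
  6 → (17, 'da')
  7 → (0, 'dcdhhacddhchchgfgda')
  8 → (7, 'ddhchchgfgda')
  9 → (8, 'dhchchgfgda')
  10 → (2, 'dhhacddhchchgfgda')
  11 → (15, 'fgda')
  12 → (16, 'gda')
  13 → (14, 'gfgda')
  14 → (4, 'hacddhchchgfgda')
  15 → (9, 'hchchgfgda')
  16 → (11, 'hchgfgda')
  17 → (13, 'hgfgda')
  18 → (3, 'hhacddhchchgfgda')

[18, 5, 6, 1, 10, 12, 17, 0, 7, 8, 2, 15, 16, 14, 4, 9, 11, 13, 3]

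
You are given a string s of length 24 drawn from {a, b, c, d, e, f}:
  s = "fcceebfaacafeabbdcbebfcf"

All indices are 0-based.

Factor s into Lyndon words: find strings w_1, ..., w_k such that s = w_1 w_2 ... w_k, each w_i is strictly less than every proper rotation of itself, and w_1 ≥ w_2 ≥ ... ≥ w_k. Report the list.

["f", "ccee", "bf", "aacafeabbdcbebfcf"]

emit factor 1: 'f' (i=0, period=1)
emit factor 2: 'ccee' (i=1, period=4)
emit factor 3: 'bf' (i=5, period=2)
emit factor 4: 'aacafeabbdcbebfcf' (i=7, period=17)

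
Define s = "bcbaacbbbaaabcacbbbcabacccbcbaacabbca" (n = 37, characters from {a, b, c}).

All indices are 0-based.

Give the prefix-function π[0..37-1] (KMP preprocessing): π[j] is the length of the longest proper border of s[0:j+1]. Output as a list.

[0, 0, 1, 0, 0, 0, 1, 1, 1, 0, 0, 0, 1, 2, 0, 0, 1, 1, 1, 2, 0, 1, 0, 0, 0, 0, 1, 2, 3, 4, 5, 6, 0, 1, 1, 2, 0]

π[0] = 0
j=1 s[j]='c': π[1]=0 (border '')
j=2 s[j]='b': π[2]=1 (border 'b')
j=3 s[j]='a': k: 1→0; π[3]=0 (border '')
j=4 s[j]='a': π[4]=0 (border '')
j=5 s[j]='c': π[5]=0 (border '')
j=6 s[j]='b': π[6]=1 (border 'b')
j=7 s[j]='b': k: 1→0; π[7]=1 (border 'b')
j=8 s[j]='b': k: 1→0; π[8]=1 (border 'b')
j=9 s[j]='a': k: 1→0; π[9]=0 (border '')
j=10 s[j]='a': π[10]=0 (border '')
j=11 s[j]='a': π[11]=0 (border '')
j=12 s[j]='b': π[12]=1 (border 'b')
j=13 s[j]='c': π[13]=2 (border 'bc')
j=14 s[j]='a': k: 2→0; π[14]=0 (border '')
j=15 s[j]='c': π[15]=0 (border '')
j=16 s[j]='b': π[16]=1 (border 'b')
j=17 s[j]='b': k: 1→0; π[17]=1 (border 'b')
j=18 s[j]='b': k: 1→0; π[18]=1 (border 'b')
j=19 s[j]='c': π[19]=2 (border 'bc')
j=20 s[j]='a': k: 2→0; π[20]=0 (border '')
j=21 s[j]='b': π[21]=1 (border 'b')
j=22 s[j]='a': k: 1→0; π[22]=0 (border '')
j=23 s[j]='c': π[23]=0 (border '')
j=24 s[j]='c': π[24]=0 (border '')
j=25 s[j]='c': π[25]=0 (border '')
j=26 s[j]='b': π[26]=1 (border 'b')
j=27 s[j]='c': π[27]=2 (border 'bc')
j=28 s[j]='b': π[28]=3 (border 'bcb')
j=29 s[j]='a': π[29]=4 (border 'bcba')
j=30 s[j]='a': π[30]=5 (border 'bcbaa')
j=31 s[j]='c': π[31]=6 (border 'bcbaac')
j=32 s[j]='a': k: 6→0; π[32]=0 (border '')
j=33 s[j]='b': π[33]=1 (border 'b')
j=34 s[j]='b': k: 1→0; π[34]=1 (border 'b')
j=35 s[j]='c': π[35]=2 (border 'bc')
j=36 s[j]='a': k: 2→0; π[36]=0 (border '')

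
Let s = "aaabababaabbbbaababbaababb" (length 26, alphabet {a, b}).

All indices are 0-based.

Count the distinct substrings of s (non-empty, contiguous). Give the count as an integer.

268

sorted suffixes:
  #0 SA[0]=0  'aaabababaabbbbaababbaababb'
  #1 SA[1]=1  'aabababaabbbbaababbaababb'
  #2 SA[2]=20  'aababb'
  #3 SA[3]=14  'aababbaababb'
  #4 SA[4]=8  'aabbbbaababbaababb'
  #5 SA[5]=6  'abaabbbbaababbaababb'
  #6 SA[6]=4  'ababaabbbbaababbaababb'
  #7 SA[7]=2  'abababaabbbbaababbaababb'
  #8 SA[8]=21  'ababb'
  #9 SA[9]=15  'ababbaababb'
  #10 SA[10]=23  'abb'
  #11 SA[11]=17  'abbaababb'
  #12 SA[12]=9  'abbbbaababbaababb'
  #13 SA[13]=25  'b'
  #14 SA[14]=19  'baababb'
  #15 SA[15]=13  'baababbaababb'
  #16 SA[16]=7  'baabbbbaababbaababb'
  #17 SA[17]=5  'babaabbbbaababbaababb'
  #18 SA[18]=3  'bababaabbbbaababbaababb'
  #19 SA[19]=22  'babb'
  #20 SA[20]=16  'babbaababb'
  #21 SA[21]=24  'bb'
  #22 SA[22]=18  'bbaababb'
  #23 SA[23]=12  'bbaababbaababb'
  #24 SA[24]=11  'bbbaababbaababb'
  #25 SA[25]=10  'bbbbaababbaababb'

SA = [0, 1, 20, 14, 8, 6, 4, 2, 21, 15, 23, 17, 9, 25, 19, 13, 7, 5, 3, 22, 16, 24, 18, 12, 11, 10]
i: (SA[i-1],SA[i]) lcp shared
  1: (0,1) 2 'aa'
  2: (1,20) 5 'aabab'
  3: (20,14) 6 'aababb'
  4: (14,8) 3 'aab'
  5: (8,6) 1 'a'
  6: (6,4) 3 'aba'
  7: (4,2) 5 'ababa'
  8: (2,21) 4 'abab'
  9: (21,15) 5 'ababb'
  10: (15,23) 2 'ab'
  11: (23,17) 3 'abb'
  12: (17,9) 3 'abb'
  13: (9,25) 0 ''
  14: (25,19) 1 'b'
  15: (19,13) 7 'baababb'
  16: (13,7) 4 'baab'
  17: (7,5) 2 'ba'
  18: (5,3) 4 'baba'
  19: (3,22) 3 'bab'
  20: (22,16) 4 'babb'
  21: (16,24) 1 'b'
  22: (24,18) 2 'bb'
  23: (18,12) 8 'bbaababb'
  24: (12,11) 2 'bb'
  25: (11,10) 3 'bbb'

n(n+1)/2 = 26·27/2 = 351
Σ LCP = 0 + 2 + 5 + 6 + 3 + 1 + 3 + 5 + 4 + 5 + 2 + 3 + 3 + 0 + 1 + 7 + 4 + 2 + 4 + 3 + 4 + 1 + 2 + 8 + 2 + 3 = 83
distinct = 351 − 83 = 268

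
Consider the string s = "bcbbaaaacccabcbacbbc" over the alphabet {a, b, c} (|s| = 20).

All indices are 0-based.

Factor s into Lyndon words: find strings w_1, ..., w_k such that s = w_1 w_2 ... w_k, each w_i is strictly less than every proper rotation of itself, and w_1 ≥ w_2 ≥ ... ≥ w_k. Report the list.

["bc", "b", "b", "aaaacccabcbacbbc"]

emit factor 1: 'bc' (i=0, period=2)
emit factor 2: 'b' (i=2, period=1)
emit factor 3: 'b' (i=3, period=1)
emit factor 4: 'aaaacccabcbacbbc' (i=4, period=16)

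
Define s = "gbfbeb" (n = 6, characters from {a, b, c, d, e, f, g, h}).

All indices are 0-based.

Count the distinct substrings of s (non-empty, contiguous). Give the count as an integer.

sorted suffixes:
  #0 SA[0]=5  'b'
  #1 SA[1]=3  'beb'
  #2 SA[2]=1  'bfbeb'
  #3 SA[3]=4  'eb'
  #4 SA[4]=2  'fbeb'
  #5 SA[5]=0  'gbfbeb'

SA = [5, 3, 1, 4, 2, 0]
i: (SA[i-1],SA[i]) lcp shared
  1: (5,3) 1 'b'
  2: (3,1) 1 'b'
  3: (1,4) 0 ''
  4: (4,2) 0 ''
  5: (2,0) 0 ''

n(n+1)/2 = 6·7/2 = 21
Σ LCP = 0 + 1 + 1 + 0 + 0 + 0 = 2
distinct = 21 − 2 = 19

19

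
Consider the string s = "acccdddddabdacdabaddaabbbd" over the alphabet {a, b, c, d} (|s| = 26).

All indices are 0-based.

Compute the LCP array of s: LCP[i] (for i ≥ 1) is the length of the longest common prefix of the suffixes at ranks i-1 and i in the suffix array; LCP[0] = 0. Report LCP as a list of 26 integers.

[0, 1, 2, 2, 1, 2, 1, 0, 1, 2, 1, 2, 0, 2, 1, 2, 0, 1, 2, 3, 2, 1, 3, 2, 3, 4]

rank | idx | suffix
   0 |  20 | aabbbd
   1 |  15 | abaddaabbbd
   2 |  21 | abbbd
   3 |   9 | abdacdabaddaabbbd
   4 |   0 | acccdddddabdacdabaddaabbbd
   5 |  12 | acdabaddaabbbd
   6 |  17 | addaabbbd
   7 |  16 | baddaabbbd
   8 |  22 | bbbd
   9 |  23 | bbd
  10 |  24 | bd
  11 |  10 | bdacdabaddaabbbd
  12 |   1 | cccdddddabdacdabaddaabbbd
  13 |   2 | ccdddddabdacdabaddaabbbd
  14 |  13 | cdabaddaabbbd
  15 |   3 | cdddddabdacdabaddaabbbd
  16 |  25 | d
  17 |  19 | daabbbd
  18 |  14 | dabaddaabbbd
  19 |   8 | dabdacdabaddaabbbd
  20 |  11 | dacdabaddaabbbd
  21 |  18 | ddaabbbd
  22 |   7 | ddabdacdabaddaabbbd
  23 |   6 | dddabdacdabaddaabbbd
  24 |   5 | ddddabdacdabaddaabbbd
  25 |   4 | dddddabdacdabaddaabbbd

SA = [20, 15, 21, 9, 0, 12, 17, 16, 22, 23, 24, 10, 1, 2, 13, 3, 25, 19, 14, 8, 11, 18, 7, 6, 5, 4]
[i] adj suffixes → lcp
  [1] 20/15 → 1 ('a')
  [2] 15/21 → 2 ('ab')
  [3] 21/9 → 2 ('ab')
  [4] 9/0 → 1 ('a')
  [5] 0/12 → 2 ('ac')
  [6] 12/17 → 1 ('a')
  [7] 17/16 → 0 ('')
  [8] 16/22 → 1 ('b')
  [9] 22/23 → 2 ('bb')
  [10] 23/24 → 1 ('b')
  [11] 24/10 → 2 ('bd')
  [12] 10/1 → 0 ('')
  [13] 1/2 → 2 ('cc')
  [14] 2/13 → 1 ('c')
  [15] 13/3 → 2 ('cd')
  [16] 3/25 → 0 ('')
  [17] 25/19 → 1 ('d')
  [18] 19/14 → 2 ('da')
  [19] 14/8 → 3 ('dab')
  [20] 8/11 → 2 ('da')
  [21] 11/18 → 1 ('d')
  [22] 18/7 → 3 ('dda')
  [23] 7/6 → 2 ('dd')
  [24] 6/5 → 3 ('ddd')
  [25] 5/4 → 4 ('dddd')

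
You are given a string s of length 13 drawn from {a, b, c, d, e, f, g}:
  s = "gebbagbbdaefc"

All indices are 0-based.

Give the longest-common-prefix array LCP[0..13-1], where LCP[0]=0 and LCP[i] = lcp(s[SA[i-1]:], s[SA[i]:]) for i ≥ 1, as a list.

sorted suffixes:
  #0 SA[0]=9  'aefc'
  #1 SA[1]=4  'agbbdaefc'
  #2 SA[2]=3  'bagbbdaefc'
  #3 SA[3]=2  'bbagbbdaefc'
  #4 SA[4]=6  'bbdaefc'
  #5 SA[5]=7  'bdaefc'
  #6 SA[6]=12  'c'
  #7 SA[7]=8  'daefc'
  #8 SA[8]=1  'ebbagbbdaefc'
  #9 SA[9]=10  'efc'
  #10 SA[10]=11  'fc'
  #11 SA[11]=5  'gbbdaefc'
  #12 SA[12]=0  'gebbagbbdaefc'

SA = [9, 4, 3, 2, 6, 7, 12, 8, 1, 10, 11, 5, 0]
[i] adj suffixes → lcp
  [1] 9/4 → 1 ('a')
  [2] 4/3 → 0 ('')
  [3] 3/2 → 1 ('b')
  [4] 2/6 → 2 ('bb')
  [5] 6/7 → 1 ('b')
  [6] 7/12 → 0 ('')
  [7] 12/8 → 0 ('')
  [8] 8/1 → 0 ('')
  [9] 1/10 → 1 ('e')
  [10] 10/11 → 0 ('')
  [11] 11/5 → 0 ('')
  [12] 5/0 → 1 ('g')

[0, 1, 0, 1, 2, 1, 0, 0, 0, 1, 0, 0, 1]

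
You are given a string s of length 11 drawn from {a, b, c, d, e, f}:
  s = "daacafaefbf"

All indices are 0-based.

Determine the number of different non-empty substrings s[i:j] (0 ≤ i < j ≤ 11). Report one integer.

61

rank→(start, suffix):
  0 → (1, 'aacafaefbf')
  1 → (2, 'acafaefbf')
  2 → (6, 'aefbf')
  3 → (4, 'afaefbf')
  4 → (9, 'bf')
  5 → (3, 'cafaefbf')
  6 → (0, 'daacafaefbf')
  7 → (7, 'efbf')
  8 → (10, 'f')
  9 → (5, 'faefbf')
  10 → (8, 'fbf')

SA = [1, 2, 6, 4, 9, 3, 0, 7, 10, 5, 8]
i: (SA[i-1],SA[i]) lcp shared
  1: (1,2) 1 'a'
  2: (2,6) 1 'a'
  3: (6,4) 1 'a'
  4: (4,9) 0 ''
  5: (9,3) 0 ''
  6: (3,0) 0 ''
  7: (0,7) 0 ''
  8: (7,10) 0 ''
  9: (10,5) 1 'f'
  10: (5,8) 1 'f'

n(n+1)/2 = 11·12/2 = 66
Σ LCP = 0 + 1 + 1 + 1 + 0 + 0 + 0 + 0 + 0 + 1 + 1 = 5
distinct = 66 − 5 = 61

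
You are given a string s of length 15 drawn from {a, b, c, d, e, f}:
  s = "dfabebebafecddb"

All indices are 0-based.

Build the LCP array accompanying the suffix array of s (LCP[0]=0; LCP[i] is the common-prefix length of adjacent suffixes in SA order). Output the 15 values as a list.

[0, 1, 0, 1, 1, 3, 0, 0, 1, 1, 0, 2, 1, 0, 1]

rank | idx | suffix
   0 |   2 | abebebafecddb
   1 |   8 | afecddb
   2 |  14 | b
   3 |   7 | bafecddb
   4 |   5 | bebafecddb
   5 |   3 | bebebafecddb
   6 |  11 | cddb
   7 |  13 | db
   8 |  12 | ddb
   9 |   0 | dfabebebafecddb
  10 |   6 | ebafecddb
  11 |   4 | ebebafecddb
  12 |  10 | ecddb
  13 |   1 | fabebebafecddb
  14 |   9 | fecddb

SA = [2, 8, 14, 7, 5, 3, 11, 13, 12, 0, 6, 4, 10, 1, 9]
[i] adj suffixes → lcp
  [1] 2/8 → 1 ('a')
  [2] 8/14 → 0 ('')
  [3] 14/7 → 1 ('b')
  [4] 7/5 → 1 ('b')
  [5] 5/3 → 3 ('beb')
  [6] 3/11 → 0 ('')
  [7] 11/13 → 0 ('')
  [8] 13/12 → 1 ('d')
  [9] 12/0 → 1 ('d')
  [10] 0/6 → 0 ('')
  [11] 6/4 → 2 ('eb')
  [12] 4/10 → 1 ('e')
  [13] 10/1 → 0 ('')
  [14] 1/9 → 1 ('f')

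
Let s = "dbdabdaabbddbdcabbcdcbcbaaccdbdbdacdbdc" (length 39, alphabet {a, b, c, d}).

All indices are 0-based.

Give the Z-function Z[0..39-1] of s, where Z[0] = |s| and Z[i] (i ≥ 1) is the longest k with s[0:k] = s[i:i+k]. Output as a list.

Z[0]=39
i=1: i≥r, start 0; Z[1]=0
i=2: i≥r, start 0; Z[2]=1 scan→box=[2,3)
i=3: i≥r, start 0; Z[3]=0
i=4: i≥r, start 0; Z[4]=0
i=5: i≥r, start 0; Z[5]=1 scan→box=[5,6)
i=6: i≥r, start 0; Z[6]=0
i=7: i≥r, start 0; Z[7]=0
i=8: i≥r, start 0; Z[8]=0
i=9: i≥r, start 0; Z[9]=0
i=10: i≥r, start 0; Z[10]=1 scan→box=[10,11)
i=11: i≥r, start 0; Z[11]=3 scan→box=[11,14)
i=12: min(r-i=2, Z[1]=0)=0; Z[12]=0
i=13: min(r-i=1, Z[2]=1)=1; Z[13]=1
i=14: i≥r, start 0; Z[14]=0
i=15: i≥r, start 0; Z[15]=0
i=16: i≥r, start 0; Z[16]=0
i=17: i≥r, start 0; Z[17]=0
i=18: i≥r, start 0; Z[18]=0
i=19: i≥r, start 0; Z[19]=1 scan→box=[19,20)
i=20: i≥r, start 0; Z[20]=0
i=21: i≥r, start 0; Z[21]=0
i=22: i≥r, start 0; Z[22]=0
i=23: i≥r, start 0; Z[23]=0
i=24: i≥r, start 0; Z[24]=0
i=25: i≥r, start 0; Z[25]=0
i=26: i≥r, start 0; Z[26]=0
i=27: i≥r, start 0; Z[27]=0
i=28: i≥r, start 0; Z[28]=3 scan→box=[28,31)
i=29: min(r-i=2, Z[1]=0)=0; Z[29]=0
i=30: min(r-i=1, Z[2]=1)=1; Z[30]=4 scan→box=[30,34)
i=31: min(r-i=3, Z[1]=0)=0; Z[31]=0
i=32: min(r-i=2, Z[2]=1)=1; Z[32]=1
i=33: min(r-i=1, Z[3]=0)=0; Z[33]=0
i=34: i≥r, start 0; Z[34]=0
i=35: i≥r, start 0; Z[35]=3 scan→box=[35,38)
i=36: min(r-i=2, Z[1]=0)=0; Z[36]=0
i=37: min(r-i=1, Z[2]=1)=1; Z[37]=1
i=38: i≥r, start 0; Z[38]=0

[39, 0, 1, 0, 0, 1, 0, 0, 0, 0, 1, 3, 0, 1, 0, 0, 0, 0, 0, 1, 0, 0, 0, 0, 0, 0, 0, 0, 3, 0, 4, 0, 1, 0, 0, 3, 0, 1, 0]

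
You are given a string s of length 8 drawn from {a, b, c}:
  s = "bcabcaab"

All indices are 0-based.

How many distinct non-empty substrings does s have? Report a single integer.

27

rank→(start, suffix):
  0 → (5, 'aab')
  1 → (6, 'ab')
  2 → (2, 'abcaab')
  3 → (7, 'b')
  4 → (3, 'bcaab')
  5 → (0, 'bcabcaab')
  6 → (4, 'caab')
  7 → (1, 'cabcaab')

SA = [5, 6, 2, 7, 3, 0, 4, 1]
[i] adj suffixes → lcp
  [1] 5/6 → 1 ('a')
  [2] 6/2 → 2 ('ab')
  [3] 2/7 → 0 ('')
  [4] 7/3 → 1 ('b')
  [5] 3/0 → 3 ('bca')
  [6] 0/4 → 0 ('')
  [7] 4/1 → 2 ('ca')

n(n+1)/2 = 8·9/2 = 36
Σ LCP = 0 + 1 + 2 + 0 + 1 + 3 + 0 + 2 = 9
distinct = 36 − 9 = 27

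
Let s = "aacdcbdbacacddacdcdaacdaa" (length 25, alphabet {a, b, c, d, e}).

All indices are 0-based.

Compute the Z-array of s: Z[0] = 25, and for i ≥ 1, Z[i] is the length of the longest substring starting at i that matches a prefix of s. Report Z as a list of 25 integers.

Z[0]=25
i=1: fresh scan; Z[1]=1 extend→box=[1,2)
i=2: fresh scan; Z[2]=0
i=3: fresh scan; Z[3]=0
i=4: fresh scan; Z[4]=0
i=5: fresh scan; Z[5]=0
i=6: fresh scan; Z[6]=0
i=7: fresh scan; Z[7]=0
i=8: fresh scan; Z[8]=1 extend→box=[8,9)
i=9: fresh scan; Z[9]=0
i=10: fresh scan; Z[10]=1 extend→box=[10,11)
i=11: fresh scan; Z[11]=0
i=12: fresh scan; Z[12]=0
i=13: fresh scan; Z[13]=0
i=14: fresh scan; Z[14]=1 extend→box=[14,15)
i=15: fresh scan; Z[15]=0
i=16: fresh scan; Z[16]=0
i=17: fresh scan; Z[17]=0
i=18: fresh scan; Z[18]=0
i=19: fresh scan; Z[19]=4 extend→box=[19,23)
i=20: min(r-i=3, Z[1]=1)=1; Z[20]=1
i=21: min(r-i=2, Z[2]=0)=0; Z[21]=0
i=22: min(r-i=1, Z[3]=0)=0; Z[22]=0
i=23: fresh scan; Z[23]=2 extend→box=[23,25)
i=24: min(r-i=1, Z[1]=1)=1; Z[24]=1

[25, 1, 0, 0, 0, 0, 0, 0, 1, 0, 1, 0, 0, 0, 1, 0, 0, 0, 0, 4, 1, 0, 0, 2, 1]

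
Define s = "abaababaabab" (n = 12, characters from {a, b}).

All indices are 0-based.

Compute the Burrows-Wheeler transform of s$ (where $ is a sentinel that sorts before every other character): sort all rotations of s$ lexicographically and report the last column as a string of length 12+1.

bbbbb$aaaaaaa

rank  rotation       last
    0  $abaababaabab  b
    1  aabab$abaabab  b
    2  aababaabab$ab  b
    3  ab$abaababaab  b
    4  abaabab$abaab  b
    5  abaababaabab$  $
    6  abab$abaababa  a
    7  ababaabab$aba  a
    8  b$abaababaaba  a
    9  baabab$abaaba  a
   10  baababaabab$a  a
   11  bab$abaababaa  a
   12  babaabab$abaa  a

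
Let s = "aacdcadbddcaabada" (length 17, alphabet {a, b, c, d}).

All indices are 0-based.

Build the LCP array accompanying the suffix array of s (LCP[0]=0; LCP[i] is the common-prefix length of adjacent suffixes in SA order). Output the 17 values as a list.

[0, 1, 2, 1, 1, 1, 2, 0, 1, 0, 2, 1, 0, 1, 1, 3, 1]

rank | idx | suffix
   0 |  16 | a
   1 |  11 | aabada
   2 |   0 | aacdcadbddcaabada
   3 |  12 | abada
   4 |   1 | acdcadbddcaabada
   5 |  14 | ada
   6 |   5 | adbddcaabada
   7 |  13 | bada
   8 |   7 | bddcaabada
   9 |  10 | caabada
  10 |   4 | cadbddcaabada
  11 |   2 | cdcadbddcaabada
  12 |  15 | da
  13 |   6 | dbddcaabada
  14 |   9 | dcaabada
  15 |   3 | dcadbddcaabada
  16 |   8 | ddcaabada

SA = [16, 11, 0, 12, 1, 14, 5, 13, 7, 10, 4, 2, 15, 6, 9, 3, 8]
[i] adj suffixes → lcp
  [1] 16/11 → 1 ('a')
  [2] 11/0 → 2 ('aa')
  [3] 0/12 → 1 ('a')
  [4] 12/1 → 1 ('a')
  [5] 1/14 → 1 ('a')
  [6] 14/5 → 2 ('ad')
  [7] 5/13 → 0 ('')
  [8] 13/7 → 1 ('b')
  [9] 7/10 → 0 ('')
  [10] 10/4 → 2 ('ca')
  [11] 4/2 → 1 ('c')
  [12] 2/15 → 0 ('')
  [13] 15/6 → 1 ('d')
  [14] 6/9 → 1 ('d')
  [15] 9/3 → 3 ('dca')
  [16] 3/8 → 1 ('d')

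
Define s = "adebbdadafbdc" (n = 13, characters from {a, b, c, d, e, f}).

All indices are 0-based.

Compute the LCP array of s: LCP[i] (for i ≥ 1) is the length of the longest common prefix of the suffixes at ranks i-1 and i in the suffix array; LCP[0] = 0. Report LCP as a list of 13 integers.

sorted suffixes:
  #0 SA[0]=6  'adafbdc'
  #1 SA[1]=0  'adebbdadafbdc'
  #2 SA[2]=8  'afbdc'
  #3 SA[3]=3  'bbdadafbdc'
  #4 SA[4]=4  'bdadafbdc'
  #5 SA[5]=10  'bdc'
  #6 SA[6]=12  'c'
  #7 SA[7]=5  'dadafbdc'
  #8 SA[8]=7  'dafbdc'
  #9 SA[9]=11  'dc'
  #10 SA[10]=1  'debbdadafbdc'
  #11 SA[11]=2  'ebbdadafbdc'
  #12 SA[12]=9  'fbdc'

SA = [6, 0, 8, 3, 4, 10, 12, 5, 7, 11, 1, 2, 9]
i: (SA[i-1],SA[i]) lcp shared
  1: (6,0) 2 'ad'
  2: (0,8) 1 'a'
  3: (8,3) 0 ''
  4: (3,4) 1 'b'
  5: (4,10) 2 'bd'
  6: (10,12) 0 ''
  7: (12,5) 0 ''
  8: (5,7) 2 'da'
  9: (7,11) 1 'd'
  10: (11,1) 1 'd'
  11: (1,2) 0 ''
  12: (2,9) 0 ''

[0, 2, 1, 0, 1, 2, 0, 0, 2, 1, 1, 0, 0]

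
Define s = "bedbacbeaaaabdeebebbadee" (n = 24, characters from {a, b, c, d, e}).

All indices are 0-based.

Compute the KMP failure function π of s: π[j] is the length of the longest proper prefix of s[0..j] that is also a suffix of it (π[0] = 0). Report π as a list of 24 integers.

[0, 0, 0, 1, 0, 0, 1, 2, 0, 0, 0, 0, 1, 0, 0, 0, 1, 2, 1, 1, 0, 0, 0, 0]

π[0] = 0
j=1 s[j]='e': π[1]=0 (border '')
j=2 s[j]='d': π[2]=0 (border '')
j=3 s[j]='b': π[3]=1 (border 'b')
j=4 s[j]='a': k: 1→0; π[4]=0 (border '')
j=5 s[j]='c': π[5]=0 (border '')
j=6 s[j]='b': π[6]=1 (border 'b')
j=7 s[j]='e': π[7]=2 (border 'be')
j=8 s[j]='a': k: 2→0; π[8]=0 (border '')
j=9 s[j]='a': π[9]=0 (border '')
j=10 s[j]='a': π[10]=0 (border '')
j=11 s[j]='a': π[11]=0 (border '')
j=12 s[j]='b': π[12]=1 (border 'b')
j=13 s[j]='d': k: 1→0; π[13]=0 (border '')
j=14 s[j]='e': π[14]=0 (border '')
j=15 s[j]='e': π[15]=0 (border '')
j=16 s[j]='b': π[16]=1 (border 'b')
j=17 s[j]='e': π[17]=2 (border 'be')
j=18 s[j]='b': k: 2→0; π[18]=1 (border 'b')
j=19 s[j]='b': k: 1→0; π[19]=1 (border 'b')
j=20 s[j]='a': k: 1→0; π[20]=0 (border '')
j=21 s[j]='d': π[21]=0 (border '')
j=22 s[j]='e': π[22]=0 (border '')
j=23 s[j]='e': π[23]=0 (border '')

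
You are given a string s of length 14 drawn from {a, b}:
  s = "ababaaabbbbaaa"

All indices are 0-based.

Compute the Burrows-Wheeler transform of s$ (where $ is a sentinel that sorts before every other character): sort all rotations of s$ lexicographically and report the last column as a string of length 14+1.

aaabbab$abaabba

rank  rotation         last
    0  $ababaaabbbbaaa  a
    1  a$ababaaabbbbaa  a
    2  aa$ababaaabbbba  a
    3  aaa$ababaaabbbb  b
    4  aaabbbbaaa$abab  b
    5  aabbbbaaa$ababa  a
    6  abaaabbbbaaa$ab  b
    7  ababaaabbbbaaa$  $
    8  abbbbaaa$ababaa  a
    9  baaa$ababaaabbb  b
   10  baaabbbbaaa$aba  a
   11  babaaabbbbaaa$a  a
   12  bbaaa$ababaaabb  b
   13  bbbaaa$ababaaab  b
   14  bbbbaaa$ababaaa  a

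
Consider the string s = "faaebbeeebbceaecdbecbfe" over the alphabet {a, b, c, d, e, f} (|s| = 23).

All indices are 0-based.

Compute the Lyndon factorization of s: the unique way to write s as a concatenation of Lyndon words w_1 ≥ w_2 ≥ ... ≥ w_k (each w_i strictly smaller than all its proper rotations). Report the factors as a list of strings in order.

emit factor 1: 'f' (i=0, period=1)
emit factor 2: 'aaebbeeebbceaecdbecbfe' (i=1, period=22)

["f", "aaebbeeebbceaecdbecbfe"]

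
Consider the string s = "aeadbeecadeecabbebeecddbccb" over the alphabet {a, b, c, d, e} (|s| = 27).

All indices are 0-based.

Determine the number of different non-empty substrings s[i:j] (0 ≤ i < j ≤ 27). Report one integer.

sorted suffixes:
  #0 SA[0]=13  'abbebeecddbccb'
  #1 SA[1]=2  'adbeecadeecabbebeecddbccb'
  #2 SA[2]=8  'adeecabbebeecddbccb'
  #3 SA[3]=0  'aeadbeecadeecabbebeecddbccb'
  #4 SA[4]=26  'b'
  #5 SA[5]=14  'bbebeecddbccb'
  #6 SA[6]=23  'bccb'
  #7 SA[7]=15  'bebeecddbccb'
  #8 SA[8]=4  'beecadeecabbebeecddbccb'
  #9 SA[9]=17  'beecddbccb'
  #10 SA[10]=12  'cabbebeecddbccb'
  #11 SA[11]=7  'cadeecabbebeecddbccb'
  #12 SA[12]=25  'cb'
  #13 SA[13]=24  'ccb'
  #14 SA[14]=20  'cddbccb'
  #15 SA[15]=22  'dbccb'
  #16 SA[16]=3  'dbeecadeecabbebeecddbccb'
  #17 SA[17]=21  'ddbccb'
  #18 SA[18]=9  'deecabbebeecddbccb'
  #19 SA[19]=1  'eadbeecadeecabbebeecddbccb'
  #20 SA[20]=16  'ebeecddbccb'
  #21 SA[21]=11  'ecabbebeecddbccb'
  #22 SA[22]=6  'ecadeecabbebeecddbccb'
  #23 SA[23]=19  'ecddbccb'
  #24 SA[24]=10  'eecabbebeecddbccb'
  #25 SA[25]=5  'eecadeecabbebeecddbccb'
  #26 SA[26]=18  'eecddbccb'

SA = [13, 2, 8, 0, 26, 14, 23, 15, 4, 17, 12, 7, 25, 24, 20, 22, 3, 21, 9, 1, 16, 11, 6, 19, 10, 5, 18]
i: (SA[i-1],SA[i]) lcp shared
  1: (13,2) 1 'a'
  2: (2,8) 2 'ad'
  3: (8,0) 1 'a'
  4: (0,26) 0 ''
  5: (26,14) 1 'b'
  6: (14,23) 1 'b'
  7: (23,15) 1 'b'
  8: (15,4) 2 'be'
  9: (4,17) 4 'beec'
  10: (17,12) 0 ''
  11: (12,7) 2 'ca'
  12: (7,25) 1 'c'
  13: (25,24) 1 'c'
  14: (24,20) 1 'c'
  15: (20,22) 0 ''
  16: (22,3) 2 'db'
  17: (3,21) 1 'd'
  18: (21,9) 1 'd'
  19: (9,1) 0 ''
  20: (1,16) 1 'e'
  21: (16,11) 1 'e'
  22: (11,6) 3 'eca'
  23: (6,19) 2 'ec'
  24: (19,10) 1 'e'
  25: (10,5) 4 'eeca'
  26: (5,18) 3 'eec'

n(n+1)/2 = 27·28/2 = 378
Σ LCP = 0 + 1 + 2 + 1 + 0 + 1 + 1 + 1 + 2 + 4 + 0 + 2 + 1 + 1 + 1 + 0 + 2 + 1 + 1 + 0 + 1 + 1 + 3 + 2 + 1 + 4 + 3 = 37
distinct = 378 − 37 = 341

341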